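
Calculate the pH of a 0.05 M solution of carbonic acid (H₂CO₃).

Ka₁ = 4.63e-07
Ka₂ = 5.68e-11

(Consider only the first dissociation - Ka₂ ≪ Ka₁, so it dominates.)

First dissociation dominates. From Ka₁ = [H⁺][HA⁻]/[H₂A], x² + Ka₁·x − Ka₁·C = 0 with C = 0.05 M and Ka₁ = 4.63e-07. Solving: [H⁺] = (−Ka₁ + √(Ka₁² + 4·Ka₁·C)) / 2 = 1.5192e-04 M. pH = -log(1.5192e-04) = 3.82.

pH = 3.82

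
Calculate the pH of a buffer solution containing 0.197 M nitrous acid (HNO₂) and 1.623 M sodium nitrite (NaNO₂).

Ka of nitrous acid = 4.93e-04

pKa = -log(4.93e-04) = 3.31. pH = pKa + log([A⁻]/[HA]) = 3.31 + log(1.623/0.197)

pH = 4.22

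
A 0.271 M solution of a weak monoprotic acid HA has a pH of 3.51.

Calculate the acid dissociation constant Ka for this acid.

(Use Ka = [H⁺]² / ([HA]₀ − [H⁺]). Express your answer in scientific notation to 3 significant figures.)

[H⁺] = 10^(−pH) = 10^(−3.51) = 3.090e-04 M. For HA ⇌ H⁺ + A⁻, Ka = [H⁺][A⁻]/[HA] = [H⁺]² / ([HA]₀ − [H⁺]) = (3.090e-04)² / (0.271 − 3.090e-04) = 3.53e-07.

K_a = 3.53e-07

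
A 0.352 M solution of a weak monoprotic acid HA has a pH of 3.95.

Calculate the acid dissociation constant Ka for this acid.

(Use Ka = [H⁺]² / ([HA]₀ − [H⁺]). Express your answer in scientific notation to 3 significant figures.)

[H⁺] = 10^(−pH) = 10^(−3.95) = 1.122e-04 M. For HA ⇌ H⁺ + A⁻, Ka = [H⁺][A⁻]/[HA] = [H⁺]² / ([HA]₀ − [H⁺]) = (1.122e-04)² / (0.352 − 1.122e-04) = 3.58e-08.

K_a = 3.58e-08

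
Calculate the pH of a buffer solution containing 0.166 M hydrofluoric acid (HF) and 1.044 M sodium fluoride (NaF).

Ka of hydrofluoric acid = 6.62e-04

pKa = -log(6.62e-04) = 3.18. pH = pKa + log([A⁻]/[HA]) = 3.18 + log(1.044/0.166)

pH = 3.98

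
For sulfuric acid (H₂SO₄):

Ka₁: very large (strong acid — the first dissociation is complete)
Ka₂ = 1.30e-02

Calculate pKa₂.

pKa₂ = -log(Ka₂) = -log(1.30e-02) = 1.89.

pK_{a2} = 1.89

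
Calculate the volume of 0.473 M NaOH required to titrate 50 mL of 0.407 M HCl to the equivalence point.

At equivalence: moles acid = moles base. moles HCl = 0.407 × 50/1000 = 0.02035 mol. V_base = moles / 0.473 × 1000 = 43.0 mL.

V_{base} = 43.0 mL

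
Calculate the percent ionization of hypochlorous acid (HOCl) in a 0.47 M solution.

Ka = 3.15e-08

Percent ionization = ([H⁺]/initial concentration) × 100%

Using Ka equilibrium: x² + Ka×x - Ka×C = 0. Solving: [H⁺] = 1.2166e-04. Percent = (1.2166e-04/0.47) × 100

Percent ionization = 0.0259%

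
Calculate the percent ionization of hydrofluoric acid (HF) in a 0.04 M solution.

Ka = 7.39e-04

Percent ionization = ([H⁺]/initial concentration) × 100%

Using Ka equilibrium: x² + Ka×x - Ka×C = 0. Solving: [H⁺] = 5.0800e-03. Percent = (5.0800e-03/0.04) × 100

Percent ionization = 12.7%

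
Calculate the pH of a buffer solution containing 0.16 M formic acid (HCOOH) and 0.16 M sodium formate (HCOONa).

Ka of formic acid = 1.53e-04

pKa = -log(1.53e-04) = 3.82. pH = pKa + log([A⁻]/[HA]) = 3.82 + log(0.16/0.16)

pH = 3.82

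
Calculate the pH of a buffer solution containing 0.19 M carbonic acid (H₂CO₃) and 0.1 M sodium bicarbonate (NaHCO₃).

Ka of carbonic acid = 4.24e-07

pKa = -log(4.24e-07) = 6.37. pH = pKa + log([A⁻]/[HA]) = 6.37 + log(0.1/0.19)

pH = 6.09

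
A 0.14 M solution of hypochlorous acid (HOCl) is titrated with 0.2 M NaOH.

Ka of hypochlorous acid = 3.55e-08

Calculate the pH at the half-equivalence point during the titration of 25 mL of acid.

At half-equivalence [HA] = [A⁻], so Henderson-Hasselbalch gives pH = pKa = -log(3.55e-08) = 7.45.

pH = pKa = 7.45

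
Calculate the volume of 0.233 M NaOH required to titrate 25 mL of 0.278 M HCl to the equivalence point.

At equivalence: moles acid = moles base. moles HCl = 0.278 × 25/1000 = 0.00695 mol. V_base = moles / 0.233 × 1000 = 29.8 mL.

V_{base} = 29.8 mL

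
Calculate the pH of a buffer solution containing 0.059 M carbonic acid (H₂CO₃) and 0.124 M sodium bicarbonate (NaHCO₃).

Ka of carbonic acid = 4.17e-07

pKa = -log(4.17e-07) = 6.38. pH = pKa + log([A⁻]/[HA]) = 6.38 + log(0.124/0.059)

pH = 6.70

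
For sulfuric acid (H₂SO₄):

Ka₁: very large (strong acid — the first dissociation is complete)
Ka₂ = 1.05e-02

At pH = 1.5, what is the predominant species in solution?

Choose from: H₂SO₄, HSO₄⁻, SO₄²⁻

The first dissociation is complete, so H₂SO₄ itself is never the predominant species in water; pKa₂ = -log(1.05e-02) = 1.98. For a polyprotic acid the predominant species crosses at each pKa: below pKa_n the protonated form dominates, above it the deprotonated form does. At pH = 1.5, the predominant species is HSO₄⁻.

HSO₄⁻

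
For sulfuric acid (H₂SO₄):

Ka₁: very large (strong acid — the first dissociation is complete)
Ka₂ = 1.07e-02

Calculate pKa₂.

pKa₂ = -log(Ka₂) = -log(1.07e-02) = 1.97.

pK_{a2} = 1.97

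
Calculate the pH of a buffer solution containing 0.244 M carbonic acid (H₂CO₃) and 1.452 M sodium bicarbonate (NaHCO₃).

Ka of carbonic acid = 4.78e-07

pKa = -log(4.78e-07) = 6.32. pH = pKa + log([A⁻]/[HA]) = 6.32 + log(1.452/0.244)

pH = 7.10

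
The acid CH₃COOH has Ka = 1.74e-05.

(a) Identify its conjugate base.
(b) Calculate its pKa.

(a) The conjugate base is formed by removing one H⁺ from CH₃COOH, giving CH₃COO⁻. (b) pKa = -log(Ka) = -log(1.74e-05) = 4.76.

Conjugate base: CH₃COO⁻; pK_a = 4.76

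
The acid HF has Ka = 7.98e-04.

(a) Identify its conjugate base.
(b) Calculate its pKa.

(a) The conjugate base is formed by removing one H⁺ from HF, giving F⁻. (b) pKa = -log(Ka) = -log(7.98e-04) = 3.10.

Conjugate base: F⁻; pK_a = 3.10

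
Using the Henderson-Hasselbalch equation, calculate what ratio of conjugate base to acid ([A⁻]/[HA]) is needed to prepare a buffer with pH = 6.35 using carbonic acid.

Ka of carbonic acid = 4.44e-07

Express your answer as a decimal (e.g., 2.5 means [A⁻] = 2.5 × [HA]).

pKa = -log(4.44e-07) = 6.3526. pH = pKa + log([A⁻]/[HA]), so log([A⁻]/[HA]) = pH − pKa = 6.35 − 6.3526 = -0.0026. [A⁻]/[HA] = 10^(-0.0026) = 0.994

[A⁻]/[HA] = 0.994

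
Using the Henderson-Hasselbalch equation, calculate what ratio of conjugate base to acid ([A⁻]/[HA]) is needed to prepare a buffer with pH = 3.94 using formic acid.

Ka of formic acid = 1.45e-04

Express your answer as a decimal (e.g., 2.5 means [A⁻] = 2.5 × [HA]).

pKa = -log(1.45e-04) = 3.8386. pH = pKa + log([A⁻]/[HA]), so log([A⁻]/[HA]) = pH − pKa = 3.94 − 3.8386 = 0.1014. [A⁻]/[HA] = 10^(0.1014) = 1.26

[A⁻]/[HA] = 1.26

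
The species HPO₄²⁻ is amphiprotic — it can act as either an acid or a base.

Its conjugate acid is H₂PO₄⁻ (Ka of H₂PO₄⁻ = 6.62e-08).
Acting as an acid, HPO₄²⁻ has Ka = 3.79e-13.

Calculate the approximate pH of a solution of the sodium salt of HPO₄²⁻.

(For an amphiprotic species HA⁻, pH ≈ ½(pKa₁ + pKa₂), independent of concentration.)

pKa₁ = -log(6.62e-08) = 7.18; pKa₂ = -log(3.79e-13) = 12.42. For an amphiprotic species, pH ≈ ½(pKa₁ + pKa₂) = ½(7.18 + 12.42) = 9.80.

pH = 9.80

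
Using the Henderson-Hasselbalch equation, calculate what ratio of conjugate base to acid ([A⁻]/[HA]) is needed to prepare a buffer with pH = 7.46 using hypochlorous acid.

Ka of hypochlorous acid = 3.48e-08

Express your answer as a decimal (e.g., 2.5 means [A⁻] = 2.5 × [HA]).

pKa = -log(3.48e-08) = 7.4584. pH = pKa + log([A⁻]/[HA]), so log([A⁻]/[HA]) = pH − pKa = 7.46 − 7.4584 = 0.0016. [A⁻]/[HA] = 10^(0.0016) = 1.00

[A⁻]/[HA] = 1.00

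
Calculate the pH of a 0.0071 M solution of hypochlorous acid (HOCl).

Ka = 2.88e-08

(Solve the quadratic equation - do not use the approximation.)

x² + Ka×x - Ka×C = 0. Using quadratic formula: [H⁺] = 1.4285e-05

pH = 4.85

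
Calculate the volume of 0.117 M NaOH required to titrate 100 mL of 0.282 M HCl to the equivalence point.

At equivalence: moles acid = moles base. moles HCl = 0.282 × 100/1000 = 0.0282 mol. V_base = moles / 0.117 × 1000 = 241.0 mL.

V_{base} = 241.0 mL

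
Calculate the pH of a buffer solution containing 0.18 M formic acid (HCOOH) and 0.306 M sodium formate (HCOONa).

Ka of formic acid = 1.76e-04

pKa = -log(1.76e-04) = 3.75. pH = pKa + log([A⁻]/[HA]) = 3.75 + log(0.306/0.18)

pH = 3.98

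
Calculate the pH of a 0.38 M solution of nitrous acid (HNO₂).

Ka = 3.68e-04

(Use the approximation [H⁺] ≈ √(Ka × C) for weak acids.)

[H⁺] = √(Ka × C) = √(3.68e-04 × 0.38) = 1.1825e-02. pH = -log(1.1825e-02)

pH = 1.93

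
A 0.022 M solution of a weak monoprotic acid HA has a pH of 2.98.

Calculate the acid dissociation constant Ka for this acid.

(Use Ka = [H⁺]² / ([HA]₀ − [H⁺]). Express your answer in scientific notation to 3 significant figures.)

[H⁺] = 10^(−pH) = 10^(−2.98) = 1.047e-03 M. For HA ⇌ H⁺ + A⁻, Ka = [H⁺][A⁻]/[HA] = [H⁺]² / ([HA]₀ − [H⁺]) = (1.047e-03)² / (0.022 − 1.047e-03) = 5.23e-05.

K_a = 5.23e-05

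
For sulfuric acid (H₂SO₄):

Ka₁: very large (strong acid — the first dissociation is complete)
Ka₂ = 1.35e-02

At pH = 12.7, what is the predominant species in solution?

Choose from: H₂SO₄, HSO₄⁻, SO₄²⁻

The first dissociation is complete, so H₂SO₄ itself is never the predominant species in water; pKa₂ = -log(1.35e-02) = 1.87. For a polyprotic acid the predominant species crosses at each pKa: below pKa_n the protonated form dominates, above it the deprotonated form does. At pH = 12.7, the predominant species is SO₄²⁻.

SO₄²⁻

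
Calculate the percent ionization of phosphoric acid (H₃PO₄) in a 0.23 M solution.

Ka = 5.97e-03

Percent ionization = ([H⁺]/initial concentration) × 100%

Using Ka equilibrium: x² + Ka×x - Ka×C = 0. Solving: [H⁺] = 3.4190e-02. Percent = (3.4190e-02/0.23) × 100

Percent ionization = 14.9%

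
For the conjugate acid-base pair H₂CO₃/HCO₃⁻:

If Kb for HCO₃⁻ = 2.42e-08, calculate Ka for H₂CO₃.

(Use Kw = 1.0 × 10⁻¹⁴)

For a conjugate pair Ka × Kb = Kw, so Ka = Kw/Kb = 1.0 × 10⁻¹⁴ / 2.42e-08 = 4.13e-07.

K_a = 4.13e-07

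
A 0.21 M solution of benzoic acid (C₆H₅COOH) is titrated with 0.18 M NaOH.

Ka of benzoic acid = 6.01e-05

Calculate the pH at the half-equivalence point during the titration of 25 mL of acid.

At half-equivalence [HA] = [A⁻], so Henderson-Hasselbalch gives pH = pKa = -log(6.01e-05) = 4.22.

pH = pKa = 4.22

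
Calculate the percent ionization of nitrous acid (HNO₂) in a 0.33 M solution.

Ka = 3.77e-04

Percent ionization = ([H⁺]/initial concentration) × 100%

Using Ka equilibrium: x² + Ka×x - Ka×C = 0. Solving: [H⁺] = 1.0967e-02. Percent = (1.0967e-02/0.33) × 100

Percent ionization = 3.32%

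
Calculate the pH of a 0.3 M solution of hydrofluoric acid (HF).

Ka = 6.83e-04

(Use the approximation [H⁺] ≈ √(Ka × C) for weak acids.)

[H⁺] = √(Ka × C) = √(6.83e-04 × 0.3) = 1.4314e-02. pH = -log(1.4314e-02)

pH = 1.84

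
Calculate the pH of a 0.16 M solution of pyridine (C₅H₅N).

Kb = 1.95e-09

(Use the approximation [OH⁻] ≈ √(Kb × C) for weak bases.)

[OH⁻] = √(Kb × C) = √(1.95e-09 × 0.16) = 1.7664e-05. pOH = 4.75, pH = 14 - pOH

pH = 9.25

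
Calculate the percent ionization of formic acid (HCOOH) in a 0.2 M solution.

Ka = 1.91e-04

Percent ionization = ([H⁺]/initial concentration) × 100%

Using Ka equilibrium: x² + Ka×x - Ka×C = 0. Solving: [H⁺] = 6.0859e-03. Percent = (6.0859e-03/0.2) × 100

Percent ionization = 3.04%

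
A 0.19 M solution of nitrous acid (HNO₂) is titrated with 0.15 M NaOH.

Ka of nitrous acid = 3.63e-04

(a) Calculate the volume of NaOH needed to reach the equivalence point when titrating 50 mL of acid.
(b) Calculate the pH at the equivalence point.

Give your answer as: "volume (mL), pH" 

moles acid = 0.19 × 50/1000 = 0.0095 mol; V_base = moles/0.15 × 1000 = 63.3 mL. At equivalence only the conjugate base is present: [A⁻] = 0.0095/0.113 = 8.3824e-02 M. Kb = Kw/Ka = 2.75e-11; [OH⁻] = √(Kb × [A⁻]) = 1.5196e-06; pOH = 5.82; pH = 14 - pOH = 8.18.

V = 63.3 mL, pH = 8.18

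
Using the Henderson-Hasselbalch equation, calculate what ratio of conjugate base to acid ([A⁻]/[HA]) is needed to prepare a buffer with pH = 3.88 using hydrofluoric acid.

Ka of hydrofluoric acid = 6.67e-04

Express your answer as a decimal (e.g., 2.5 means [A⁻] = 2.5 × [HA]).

pKa = -log(6.67e-04) = 3.1759. pH = pKa + log([A⁻]/[HA]), so log([A⁻]/[HA]) = pH − pKa = 3.88 − 3.1759 = 0.7041. [A⁻]/[HA] = 10^(0.7041) = 5.06

[A⁻]/[HA] = 5.06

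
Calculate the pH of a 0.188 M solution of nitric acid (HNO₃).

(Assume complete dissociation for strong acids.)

[H⁺] = 0.188 M for strong acid. pH = -log[H⁺] = -log(0.188)

pH = 0.73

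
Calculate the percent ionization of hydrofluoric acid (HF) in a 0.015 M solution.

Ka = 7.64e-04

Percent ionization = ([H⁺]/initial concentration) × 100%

Using Ka equilibrium: x² + Ka×x - Ka×C = 0. Solving: [H⁺] = 3.0247e-03. Percent = (3.0247e-03/0.015) × 100

Percent ionization = 20.2%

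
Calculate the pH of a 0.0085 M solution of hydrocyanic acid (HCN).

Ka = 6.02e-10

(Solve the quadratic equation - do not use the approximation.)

x² + Ka×x - Ka×C = 0. Using quadratic formula: [H⁺] = 2.2618e-06

pH = 5.65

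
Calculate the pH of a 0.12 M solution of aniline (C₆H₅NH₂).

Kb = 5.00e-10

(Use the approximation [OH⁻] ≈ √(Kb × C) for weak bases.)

[OH⁻] = √(Kb × C) = √(5.00e-10 × 0.12) = 7.7460e-06. pOH = 5.11, pH = 14 - pOH

pH = 8.89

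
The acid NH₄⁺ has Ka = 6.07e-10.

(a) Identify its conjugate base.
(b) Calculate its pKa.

(a) The conjugate base is formed by removing one H⁺ from NH₄⁺, giving NH₃. (b) pKa = -log(Ka) = -log(6.07e-10) = 9.22.

Conjugate base: NH₃; pK_a = 9.22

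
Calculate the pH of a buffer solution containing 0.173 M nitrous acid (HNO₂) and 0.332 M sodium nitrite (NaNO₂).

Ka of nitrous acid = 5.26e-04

pKa = -log(5.26e-04) = 3.28. pH = pKa + log([A⁻]/[HA]) = 3.28 + log(0.332/0.173)

pH = 3.56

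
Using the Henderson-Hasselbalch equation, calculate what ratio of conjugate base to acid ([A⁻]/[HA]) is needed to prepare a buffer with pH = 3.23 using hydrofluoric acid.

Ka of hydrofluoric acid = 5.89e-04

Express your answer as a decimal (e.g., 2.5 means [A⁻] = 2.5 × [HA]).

pKa = -log(5.89e-04) = 3.2299. pH = pKa + log([A⁻]/[HA]), so log([A⁻]/[HA]) = pH − pKa = 3.23 − 3.2299 = 0.0001. [A⁻]/[HA] = 10^(0.0001) = 1.00

[A⁻]/[HA] = 1.00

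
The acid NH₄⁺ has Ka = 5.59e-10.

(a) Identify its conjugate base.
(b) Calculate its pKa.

(a) The conjugate base is formed by removing one H⁺ from NH₄⁺, giving NH₃. (b) pKa = -log(Ka) = -log(5.59e-10) = 9.25.

Conjugate base: NH₃; pK_a = 9.25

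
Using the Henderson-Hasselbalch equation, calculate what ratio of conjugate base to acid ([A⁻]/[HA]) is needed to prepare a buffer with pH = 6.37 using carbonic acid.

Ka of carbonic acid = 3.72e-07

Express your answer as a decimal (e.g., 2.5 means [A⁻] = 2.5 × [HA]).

pKa = -log(3.72e-07) = 6.4295. pH = pKa + log([A⁻]/[HA]), so log([A⁻]/[HA]) = pH − pKa = 6.37 − 6.4295 = -0.0595. [A⁻]/[HA] = 10^(-0.0595) = 0.872

[A⁻]/[HA] = 0.872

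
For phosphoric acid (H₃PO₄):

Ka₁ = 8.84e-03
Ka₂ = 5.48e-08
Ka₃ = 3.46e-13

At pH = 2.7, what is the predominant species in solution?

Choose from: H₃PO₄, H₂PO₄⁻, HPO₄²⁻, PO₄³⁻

pKa₁ = 2.05, pKa₂ = 7.26, pKa₃ = 12.46. For a polyprotic acid the predominant species crosses at each pKa: below pKa_n the protonated form dominates, above it the deprotonated form does. At pH = 2.7, the predominant species is H₂PO₄⁻.

H₂PO₄⁻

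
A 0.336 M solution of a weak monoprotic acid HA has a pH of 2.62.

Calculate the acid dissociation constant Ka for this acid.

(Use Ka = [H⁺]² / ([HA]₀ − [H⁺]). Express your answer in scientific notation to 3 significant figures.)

[H⁺] = 10^(−pH) = 10^(−2.62) = 2.399e-03 M. For HA ⇌ H⁺ + A⁻, Ka = [H⁺][A⁻]/[HA] = [H⁺]² / ([HA]₀ − [H⁺]) = (2.399e-03)² / (0.336 − 2.399e-03) = 1.72e-05.

K_a = 1.72e-05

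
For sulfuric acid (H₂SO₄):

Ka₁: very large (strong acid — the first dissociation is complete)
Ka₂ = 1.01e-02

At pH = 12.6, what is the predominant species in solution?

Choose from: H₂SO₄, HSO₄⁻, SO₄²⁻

The first dissociation is complete, so H₂SO₄ itself is never the predominant species in water; pKa₂ = -log(1.01e-02) = 2.00. For a polyprotic acid the predominant species crosses at each pKa: below pKa_n the protonated form dominates, above it the deprotonated form does. At pH = 12.6, the predominant species is SO₄²⁻.

SO₄²⁻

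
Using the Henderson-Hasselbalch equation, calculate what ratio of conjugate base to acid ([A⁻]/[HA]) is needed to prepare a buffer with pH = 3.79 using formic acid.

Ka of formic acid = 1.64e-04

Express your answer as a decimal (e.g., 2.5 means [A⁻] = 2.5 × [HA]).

pKa = -log(1.64e-04) = 3.7852. pH = pKa + log([A⁻]/[HA]), so log([A⁻]/[HA]) = pH − pKa = 3.79 − 3.7852 = 0.0048. [A⁻]/[HA] = 10^(0.0048) = 1.01

[A⁻]/[HA] = 1.01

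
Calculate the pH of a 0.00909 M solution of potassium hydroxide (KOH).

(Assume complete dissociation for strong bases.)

[OH⁻] = 0.00909 M for strong base. pOH = -log[OH⁻] = 2.04, pH = 14 - pOH

pH = 11.96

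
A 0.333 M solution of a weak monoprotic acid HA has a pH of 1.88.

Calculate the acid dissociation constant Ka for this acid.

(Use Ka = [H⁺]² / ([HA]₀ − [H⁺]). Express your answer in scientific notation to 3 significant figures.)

[H⁺] = 10^(−pH) = 10^(−1.88) = 1.318e-02 M. For HA ⇌ H⁺ + A⁻, Ka = [H⁺][A⁻]/[HA] = [H⁺]² / ([HA]₀ − [H⁺]) = (1.318e-02)² / (0.333 − 1.318e-02) = 5.43e-04.

K_a = 5.43e-04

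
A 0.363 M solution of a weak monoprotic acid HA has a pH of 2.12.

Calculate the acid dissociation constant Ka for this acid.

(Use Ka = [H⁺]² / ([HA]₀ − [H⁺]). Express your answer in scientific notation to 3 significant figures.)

[H⁺] = 10^(−pH) = 10^(−2.12) = 7.586e-03 M. For HA ⇌ H⁺ + A⁻, Ka = [H⁺][A⁻]/[HA] = [H⁺]² / ([HA]₀ − [H⁺]) = (7.586e-03)² / (0.363 − 7.586e-03) = 1.62e-04.

K_a = 1.62e-04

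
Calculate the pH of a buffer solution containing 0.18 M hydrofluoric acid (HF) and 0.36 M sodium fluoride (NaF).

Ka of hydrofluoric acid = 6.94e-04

pKa = -log(6.94e-04) = 3.16. pH = pKa + log([A⁻]/[HA]) = 3.16 + log(0.36/0.18)

pH = 3.46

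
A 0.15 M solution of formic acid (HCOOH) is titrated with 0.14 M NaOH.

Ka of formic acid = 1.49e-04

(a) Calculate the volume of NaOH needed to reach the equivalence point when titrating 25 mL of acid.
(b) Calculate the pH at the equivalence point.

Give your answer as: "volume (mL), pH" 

moles acid = 0.15 × 25/1000 = 0.00375 mol; V_base = moles/0.14 × 1000 = 26.8 mL. At equivalence only the conjugate base is present: [A⁻] = 0.00375/0.052 = 7.2414e-02 M. Kb = Kw/Ka = 6.71e-11; [OH⁻] = √(Kb × [A⁻]) = 2.2045e-06; pOH = 5.66; pH = 14 - pOH = 8.34.

V = 26.8 mL, pH = 8.34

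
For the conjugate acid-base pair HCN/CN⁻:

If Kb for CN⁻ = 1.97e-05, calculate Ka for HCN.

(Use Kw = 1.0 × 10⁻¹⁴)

For a conjugate pair Ka × Kb = Kw, so Ka = Kw/Kb = 1.0 × 10⁻¹⁴ / 1.97e-05 = 5.08e-10.

K_a = 5.08e-10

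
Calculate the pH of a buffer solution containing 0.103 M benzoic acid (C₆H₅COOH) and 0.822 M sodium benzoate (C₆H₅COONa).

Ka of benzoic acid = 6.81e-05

pKa = -log(6.81e-05) = 4.17. pH = pKa + log([A⁻]/[HA]) = 4.17 + log(0.822/0.103)

pH = 5.07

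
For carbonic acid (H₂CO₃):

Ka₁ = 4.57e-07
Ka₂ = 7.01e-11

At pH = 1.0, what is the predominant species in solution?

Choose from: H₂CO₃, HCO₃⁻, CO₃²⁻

pKa₁ = 6.34, pKa₂ = 10.15. For a polyprotic acid the predominant species crosses at each pKa: below pKa_n the protonated form dominates, above it the deprotonated form does. At pH = 1.0, the predominant species is H₂CO₃.

H₂CO₃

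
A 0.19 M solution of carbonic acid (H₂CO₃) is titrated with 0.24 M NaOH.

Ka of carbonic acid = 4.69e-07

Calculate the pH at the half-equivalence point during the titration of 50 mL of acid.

At half-equivalence [HA] = [A⁻], so Henderson-Hasselbalch gives pH = pKa = -log(4.69e-07) = 6.33.

pH = pKa = 6.33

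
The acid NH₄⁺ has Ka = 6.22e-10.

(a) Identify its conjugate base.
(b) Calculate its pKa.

(a) The conjugate base is formed by removing one H⁺ from NH₄⁺, giving NH₃. (b) pKa = -log(Ka) = -log(6.22e-10) = 9.21.

Conjugate base: NH₃; pK_a = 9.21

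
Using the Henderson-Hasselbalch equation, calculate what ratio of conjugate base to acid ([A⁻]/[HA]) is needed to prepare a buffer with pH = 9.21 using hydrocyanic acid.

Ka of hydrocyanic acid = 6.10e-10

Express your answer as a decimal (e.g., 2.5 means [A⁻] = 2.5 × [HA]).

pKa = -log(6.10e-10) = 9.2147. pH = pKa + log([A⁻]/[HA]), so log([A⁻]/[HA]) = pH − pKa = 9.21 − 9.2147 = -0.0047. [A⁻]/[HA] = 10^(-0.0047) = 0.989

[A⁻]/[HA] = 0.989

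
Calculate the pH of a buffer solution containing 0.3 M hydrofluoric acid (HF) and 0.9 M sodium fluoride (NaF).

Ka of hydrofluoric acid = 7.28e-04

pKa = -log(7.28e-04) = 3.14. pH = pKa + log([A⁻]/[HA]) = 3.14 + log(0.9/0.3)

pH = 3.61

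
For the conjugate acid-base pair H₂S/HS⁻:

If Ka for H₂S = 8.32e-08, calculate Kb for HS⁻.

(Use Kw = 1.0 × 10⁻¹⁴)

For a conjugate pair Ka × Kb = Kw, so Kb = Kw/Ka = 1.0 × 10⁻¹⁴ / 8.32e-08 = 1.20e-07.

K_b = 1.20e-07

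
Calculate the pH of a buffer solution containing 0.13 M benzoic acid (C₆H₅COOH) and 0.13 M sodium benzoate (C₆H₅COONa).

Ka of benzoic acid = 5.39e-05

pKa = -log(5.39e-05) = 4.27. pH = pKa + log([A⁻]/[HA]) = 4.27 + log(0.13/0.13)

pH = 4.27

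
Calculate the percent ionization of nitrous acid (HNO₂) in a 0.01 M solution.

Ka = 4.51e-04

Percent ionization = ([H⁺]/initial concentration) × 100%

Using Ka equilibrium: x² + Ka×x - Ka×C = 0. Solving: [H⁺] = 1.9101e-03. Percent = (1.9101e-03/0.01) × 100

Percent ionization = 19.1%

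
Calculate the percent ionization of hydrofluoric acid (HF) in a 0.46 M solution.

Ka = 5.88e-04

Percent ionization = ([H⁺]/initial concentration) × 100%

Using Ka equilibrium: x² + Ka×x - Ka×C = 0. Solving: [H⁺] = 1.6155e-02. Percent = (1.6155e-02/0.46) × 100

Percent ionization = 3.51%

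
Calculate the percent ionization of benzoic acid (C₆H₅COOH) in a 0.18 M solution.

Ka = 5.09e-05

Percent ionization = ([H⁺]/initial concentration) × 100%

Using Ka equilibrium: x² + Ka×x - Ka×C = 0. Solving: [H⁺] = 3.0015e-03. Percent = (3.0015e-03/0.18) × 100

Percent ionization = 1.67%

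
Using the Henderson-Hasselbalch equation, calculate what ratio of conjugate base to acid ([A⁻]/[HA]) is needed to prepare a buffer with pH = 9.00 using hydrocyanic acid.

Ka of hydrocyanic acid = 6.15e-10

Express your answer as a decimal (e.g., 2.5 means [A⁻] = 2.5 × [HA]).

pKa = -log(6.15e-10) = 9.2111. pH = pKa + log([A⁻]/[HA]), so log([A⁻]/[HA]) = pH − pKa = 9.00 − 9.2111 = -0.2111. [A⁻]/[HA] = 10^(-0.2111) = 0.615

[A⁻]/[HA] = 0.615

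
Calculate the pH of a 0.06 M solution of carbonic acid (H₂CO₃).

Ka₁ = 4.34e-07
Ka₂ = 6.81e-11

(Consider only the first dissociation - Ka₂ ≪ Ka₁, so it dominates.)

First dissociation dominates. From Ka₁ = [H⁺][HA⁻]/[H₂A], x² + Ka₁·x − Ka₁·C = 0 with C = 0.06 M and Ka₁ = 4.34e-07. Solving: [H⁺] = (−Ka₁ + √(Ka₁² + 4·Ka₁·C)) / 2 = 1.6115e-04 M. pH = -log(1.6115e-04) = 3.79.

pH = 3.79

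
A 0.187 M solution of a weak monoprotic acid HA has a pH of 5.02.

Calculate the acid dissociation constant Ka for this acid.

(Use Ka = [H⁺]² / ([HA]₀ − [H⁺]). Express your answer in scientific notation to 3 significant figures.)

[H⁺] = 10^(−pH) = 10^(−5.02) = 9.550e-06 M. For HA ⇌ H⁺ + A⁻, Ka = [H⁺][A⁻]/[HA] = [H⁺]² / ([HA]₀ − [H⁺]) = (9.550e-06)² / (0.187 − 9.550e-06) = 4.88e-10.

K_a = 4.88e-10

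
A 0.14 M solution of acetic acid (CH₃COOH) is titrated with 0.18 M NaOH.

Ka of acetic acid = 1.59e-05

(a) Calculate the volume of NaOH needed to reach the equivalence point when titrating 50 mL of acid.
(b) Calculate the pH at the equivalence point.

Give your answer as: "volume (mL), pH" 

moles acid = 0.14 × 50/1000 = 0.007 mol; V_base = moles/0.18 × 1000 = 38.9 mL. At equivalence only the conjugate base is present: [A⁻] = 0.007/0.089 = 7.8750e-02 M. Kb = Kw/Ka = 6.29e-10; [OH⁻] = √(Kb × [A⁻]) = 7.0376e-06; pOH = 5.15; pH = 14 - pOH = 8.85.

V = 38.9 mL, pH = 8.85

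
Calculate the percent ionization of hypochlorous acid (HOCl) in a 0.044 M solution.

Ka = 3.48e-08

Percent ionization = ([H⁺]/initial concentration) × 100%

Using Ka equilibrium: x² + Ka×x - Ka×C = 0. Solving: [H⁺] = 3.9113e-05. Percent = (3.9113e-05/0.044) × 100

Percent ionization = 0.0889%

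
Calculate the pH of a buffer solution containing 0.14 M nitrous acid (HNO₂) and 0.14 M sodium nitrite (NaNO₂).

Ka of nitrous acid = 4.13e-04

pKa = -log(4.13e-04) = 3.38. pH = pKa + log([A⁻]/[HA]) = 3.38 + log(0.14/0.14)

pH = 3.38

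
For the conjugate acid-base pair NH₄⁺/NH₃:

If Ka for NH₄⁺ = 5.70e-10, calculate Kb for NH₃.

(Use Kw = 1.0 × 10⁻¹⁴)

For a conjugate pair Ka × Kb = Kw, so Kb = Kw/Ka = 1.0 × 10⁻¹⁴ / 5.70e-10 = 1.75e-05.

K_b = 1.75e-05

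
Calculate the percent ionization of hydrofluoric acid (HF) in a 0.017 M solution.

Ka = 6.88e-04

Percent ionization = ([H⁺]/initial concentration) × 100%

Using Ka equilibrium: x² + Ka×x - Ka×C = 0. Solving: [H⁺] = 3.0932e-03. Percent = (3.0932e-03/0.017) × 100

Percent ionization = 18.2%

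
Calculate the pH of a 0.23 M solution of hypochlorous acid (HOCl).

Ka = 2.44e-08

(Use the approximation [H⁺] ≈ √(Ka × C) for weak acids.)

[H⁺] = √(Ka × C) = √(2.44e-08 × 0.23) = 7.4913e-05. pH = -log(7.4913e-05)

pH = 4.13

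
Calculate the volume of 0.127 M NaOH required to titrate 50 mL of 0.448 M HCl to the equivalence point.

At equivalence: moles acid = moles base. moles HCl = 0.448 × 50/1000 = 0.0224 mol. V_base = moles / 0.127 × 1000 = 176.4 mL.

V_{base} = 176.4 mL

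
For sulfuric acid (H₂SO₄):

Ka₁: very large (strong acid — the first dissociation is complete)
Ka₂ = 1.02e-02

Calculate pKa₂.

pKa₂ = -log(Ka₂) = -log(1.02e-02) = 1.99.

pK_{a2} = 1.99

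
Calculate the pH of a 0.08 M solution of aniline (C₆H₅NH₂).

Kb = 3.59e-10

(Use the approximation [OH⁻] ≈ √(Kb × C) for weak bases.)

[OH⁻] = √(Kb × C) = √(3.59e-10 × 0.08) = 5.3591e-06. pOH = 5.27, pH = 14 - pOH

pH = 8.73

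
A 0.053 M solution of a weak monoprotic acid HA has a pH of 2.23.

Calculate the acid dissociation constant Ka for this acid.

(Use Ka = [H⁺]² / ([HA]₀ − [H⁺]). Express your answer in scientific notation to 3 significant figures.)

[H⁺] = 10^(−pH) = 10^(−2.23) = 5.888e-03 M. For HA ⇌ H⁺ + A⁻, Ka = [H⁺][A⁻]/[HA] = [H⁺]² / ([HA]₀ − [H⁺]) = (5.888e-03)² / (0.053 − 5.888e-03) = 7.36e-04.

K_a = 7.36e-04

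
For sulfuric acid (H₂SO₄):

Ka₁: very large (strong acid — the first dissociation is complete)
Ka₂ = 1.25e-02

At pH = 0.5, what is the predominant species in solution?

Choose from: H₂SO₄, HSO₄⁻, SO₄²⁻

The first dissociation is complete, so H₂SO₄ itself is never the predominant species in water; pKa₂ = -log(1.25e-02) = 1.90. For a polyprotic acid the predominant species crosses at each pKa: below pKa_n the protonated form dominates, above it the deprotonated form does. At pH = 0.5, the predominant species is HSO₄⁻.

HSO₄⁻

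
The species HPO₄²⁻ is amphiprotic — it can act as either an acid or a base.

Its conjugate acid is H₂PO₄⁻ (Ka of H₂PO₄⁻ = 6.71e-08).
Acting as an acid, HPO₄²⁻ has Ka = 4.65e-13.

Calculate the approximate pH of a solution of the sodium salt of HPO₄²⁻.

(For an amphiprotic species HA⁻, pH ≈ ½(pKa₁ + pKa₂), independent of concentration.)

pKa₁ = -log(6.71e-08) = 7.17; pKa₂ = -log(4.65e-13) = 12.33. For an amphiprotic species, pH ≈ ½(pKa₁ + pKa₂) = ½(7.17 + 12.33) = 9.75.

pH = 9.75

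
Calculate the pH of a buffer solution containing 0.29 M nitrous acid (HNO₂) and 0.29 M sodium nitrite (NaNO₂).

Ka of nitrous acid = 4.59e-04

pKa = -log(4.59e-04) = 3.34. pH = pKa + log([A⁻]/[HA]) = 3.34 + log(0.29/0.29)

pH = 3.34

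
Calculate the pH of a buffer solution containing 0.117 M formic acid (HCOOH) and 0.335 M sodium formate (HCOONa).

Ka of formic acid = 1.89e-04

pKa = -log(1.89e-04) = 3.72. pH = pKa + log([A⁻]/[HA]) = 3.72 + log(0.335/0.117)

pH = 4.18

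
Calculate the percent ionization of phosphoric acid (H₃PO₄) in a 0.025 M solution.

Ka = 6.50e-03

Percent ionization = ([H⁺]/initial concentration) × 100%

Using Ka equilibrium: x² + Ka×x - Ka×C = 0. Solving: [H⁺] = 9.9053e-03. Percent = (9.9053e-03/0.025) × 100

Percent ionization = 39.6%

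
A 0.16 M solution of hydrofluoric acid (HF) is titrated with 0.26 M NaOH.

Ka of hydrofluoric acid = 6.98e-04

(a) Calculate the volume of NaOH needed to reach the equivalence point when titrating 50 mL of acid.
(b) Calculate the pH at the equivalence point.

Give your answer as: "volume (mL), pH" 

moles acid = 0.16 × 50/1000 = 0.008 mol; V_base = moles/0.26 × 1000 = 30.8 mL. At equivalence only the conjugate base is present: [A⁻] = 0.008/0.081 = 9.9048e-02 M. Kb = Kw/Ka = 1.43e-11; [OH⁻] = √(Kb × [A⁻]) = 1.1912e-06; pOH = 5.92; pH = 14 - pOH = 8.08.

V = 30.8 mL, pH = 8.08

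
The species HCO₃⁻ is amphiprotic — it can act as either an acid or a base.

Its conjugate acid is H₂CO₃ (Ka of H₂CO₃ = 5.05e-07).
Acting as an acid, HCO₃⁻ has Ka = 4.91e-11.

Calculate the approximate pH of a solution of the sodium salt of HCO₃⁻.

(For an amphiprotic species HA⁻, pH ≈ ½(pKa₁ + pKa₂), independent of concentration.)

pKa₁ = -log(5.05e-07) = 6.30; pKa₂ = -log(4.91e-11) = 10.31. For an amphiprotic species, pH ≈ ½(pKa₁ + pKa₂) = ½(6.30 + 10.31) = 8.30.

pH = 8.30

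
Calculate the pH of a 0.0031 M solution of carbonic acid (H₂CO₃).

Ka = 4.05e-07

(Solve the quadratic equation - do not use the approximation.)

x² + Ka×x - Ka×C = 0. Using quadratic formula: [H⁺] = 3.5231e-05

pH = 4.45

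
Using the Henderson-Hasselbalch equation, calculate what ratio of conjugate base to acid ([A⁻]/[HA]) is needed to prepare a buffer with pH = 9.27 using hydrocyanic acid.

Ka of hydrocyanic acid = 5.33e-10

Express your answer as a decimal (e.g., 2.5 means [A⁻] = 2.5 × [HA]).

pKa = -log(5.33e-10) = 9.2733. pH = pKa + log([A⁻]/[HA]), so log([A⁻]/[HA]) = pH − pKa = 9.27 − 9.2733 = -0.0033. [A⁻]/[HA] = 10^(-0.0033) = 0.992

[A⁻]/[HA] = 0.992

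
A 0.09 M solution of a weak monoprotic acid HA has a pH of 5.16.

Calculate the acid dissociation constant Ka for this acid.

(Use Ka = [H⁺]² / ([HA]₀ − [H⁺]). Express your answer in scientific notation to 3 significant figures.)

[H⁺] = 10^(−pH) = 10^(−5.16) = 6.918e-06 M. For HA ⇌ H⁺ + A⁻, Ka = [H⁺][A⁻]/[HA] = [H⁺]² / ([HA]₀ − [H⁺]) = (6.918e-06)² / (0.09 − 6.918e-06) = 5.32e-10.

K_a = 5.32e-10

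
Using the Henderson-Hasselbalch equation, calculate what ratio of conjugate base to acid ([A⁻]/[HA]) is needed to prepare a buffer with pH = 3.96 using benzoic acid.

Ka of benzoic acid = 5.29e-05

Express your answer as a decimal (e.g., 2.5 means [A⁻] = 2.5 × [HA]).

pKa = -log(5.29e-05) = 4.2765. pH = pKa + log([A⁻]/[HA]), so log([A⁻]/[HA]) = pH − pKa = 3.96 − 4.2765 = -0.3165. [A⁻]/[HA] = 10^(-0.3165) = 0.482

[A⁻]/[HA] = 0.482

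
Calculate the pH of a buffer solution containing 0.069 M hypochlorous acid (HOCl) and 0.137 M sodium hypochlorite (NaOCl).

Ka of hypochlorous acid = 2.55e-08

pKa = -log(2.55e-08) = 7.59. pH = pKa + log([A⁻]/[HA]) = 7.59 + log(0.137/0.069)

pH = 7.89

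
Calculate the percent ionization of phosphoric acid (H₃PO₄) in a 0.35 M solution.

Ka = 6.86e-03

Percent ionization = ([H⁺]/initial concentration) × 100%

Using Ka equilibrium: x² + Ka×x - Ka×C = 0. Solving: [H⁺] = 4.5690e-02. Percent = (4.5690e-02/0.35) × 100

Percent ionization = 13.1%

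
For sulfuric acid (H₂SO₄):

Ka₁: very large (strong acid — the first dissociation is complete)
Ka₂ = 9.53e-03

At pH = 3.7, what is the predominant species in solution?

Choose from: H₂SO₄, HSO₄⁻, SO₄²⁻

The first dissociation is complete, so H₂SO₄ itself is never the predominant species in water; pKa₂ = -log(9.53e-03) = 2.02. For a polyprotic acid the predominant species crosses at each pKa: below pKa_n the protonated form dominates, above it the deprotonated form does. At pH = 3.7, the predominant species is SO₄²⁻.

SO₄²⁻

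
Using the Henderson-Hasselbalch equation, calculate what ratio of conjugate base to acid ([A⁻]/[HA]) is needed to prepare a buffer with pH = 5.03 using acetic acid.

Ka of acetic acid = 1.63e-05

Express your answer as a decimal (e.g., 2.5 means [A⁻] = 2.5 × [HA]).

pKa = -log(1.63e-05) = 4.7878. pH = pKa + log([A⁻]/[HA]), so log([A⁻]/[HA]) = pH − pKa = 5.03 − 4.7878 = 0.2422. [A⁻]/[HA] = 10^(0.2422) = 1.75

[A⁻]/[HA] = 1.75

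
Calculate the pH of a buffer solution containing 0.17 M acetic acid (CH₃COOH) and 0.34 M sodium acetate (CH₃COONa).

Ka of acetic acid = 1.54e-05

pKa = -log(1.54e-05) = 4.81. pH = pKa + log([A⁻]/[HA]) = 4.81 + log(0.34/0.17)

pH = 5.11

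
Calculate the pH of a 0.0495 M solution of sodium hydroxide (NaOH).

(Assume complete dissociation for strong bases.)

[OH⁻] = 0.0495 M for strong base. pOH = -log[OH⁻] = 1.31, pH = 14 - pOH

pH = 12.69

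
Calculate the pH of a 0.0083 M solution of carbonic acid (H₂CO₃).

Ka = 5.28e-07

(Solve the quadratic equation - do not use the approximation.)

x² + Ka×x - Ka×C = 0. Using quadratic formula: [H⁺] = 6.5936e-05

pH = 4.18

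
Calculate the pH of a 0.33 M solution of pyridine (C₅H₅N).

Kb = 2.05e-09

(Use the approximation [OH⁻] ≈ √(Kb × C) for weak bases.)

[OH⁻] = √(Kb × C) = √(2.05e-09 × 0.33) = 2.6010e-05. pOH = 4.58, pH = 14 - pOH

pH = 9.42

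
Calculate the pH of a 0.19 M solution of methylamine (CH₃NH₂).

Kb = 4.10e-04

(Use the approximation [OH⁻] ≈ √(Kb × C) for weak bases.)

[OH⁻] = √(Kb × C) = √(4.10e-04 × 0.19) = 8.8261e-03. pOH = 2.05, pH = 14 - pOH

pH = 11.95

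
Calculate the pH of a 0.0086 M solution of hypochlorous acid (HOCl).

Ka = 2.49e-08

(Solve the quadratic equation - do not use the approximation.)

x² + Ka×x - Ka×C = 0. Using quadratic formula: [H⁺] = 1.4621e-05

pH = 4.84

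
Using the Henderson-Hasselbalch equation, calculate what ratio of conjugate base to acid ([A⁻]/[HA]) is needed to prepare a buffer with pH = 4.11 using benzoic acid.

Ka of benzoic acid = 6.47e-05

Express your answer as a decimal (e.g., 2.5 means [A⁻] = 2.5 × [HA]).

pKa = -log(6.47e-05) = 4.1891. pH = pKa + log([A⁻]/[HA]), so log([A⁻]/[HA]) = pH − pKa = 4.11 − 4.1891 = -0.0791. [A⁻]/[HA] = 10^(-0.0791) = 0.833

[A⁻]/[HA] = 0.833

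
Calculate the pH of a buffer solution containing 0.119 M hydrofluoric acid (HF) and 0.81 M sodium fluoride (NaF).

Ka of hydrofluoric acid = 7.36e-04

pKa = -log(7.36e-04) = 3.13. pH = pKa + log([A⁻]/[HA]) = 3.13 + log(0.81/0.119)

pH = 3.97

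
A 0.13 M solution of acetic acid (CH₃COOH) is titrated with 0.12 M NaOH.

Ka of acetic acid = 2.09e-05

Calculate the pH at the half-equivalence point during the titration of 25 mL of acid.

At half-equivalence [HA] = [A⁻], so Henderson-Hasselbalch gives pH = pKa = -log(2.09e-05) = 4.68.

pH = pKa = 4.68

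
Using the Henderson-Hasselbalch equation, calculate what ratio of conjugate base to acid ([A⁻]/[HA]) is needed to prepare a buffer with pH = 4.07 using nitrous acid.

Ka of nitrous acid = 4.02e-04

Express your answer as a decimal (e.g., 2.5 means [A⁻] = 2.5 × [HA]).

pKa = -log(4.02e-04) = 3.3958. pH = pKa + log([A⁻]/[HA]), so log([A⁻]/[HA]) = pH − pKa = 4.07 − 3.3958 = 0.6742. [A⁻]/[HA] = 10^(0.6742) = 4.72

[A⁻]/[HA] = 4.72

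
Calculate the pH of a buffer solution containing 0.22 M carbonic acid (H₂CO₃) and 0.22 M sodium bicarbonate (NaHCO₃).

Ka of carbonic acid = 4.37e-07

pKa = -log(4.37e-07) = 6.36. pH = pKa + log([A⁻]/[HA]) = 6.36 + log(0.22/0.22)

pH = 6.36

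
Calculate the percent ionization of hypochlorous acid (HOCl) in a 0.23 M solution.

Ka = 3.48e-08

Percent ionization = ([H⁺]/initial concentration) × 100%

Using Ka equilibrium: x² + Ka×x - Ka×C = 0. Solving: [H⁺] = 8.9448e-05. Percent = (8.9448e-05/0.23) × 100

Percent ionization = 0.0389%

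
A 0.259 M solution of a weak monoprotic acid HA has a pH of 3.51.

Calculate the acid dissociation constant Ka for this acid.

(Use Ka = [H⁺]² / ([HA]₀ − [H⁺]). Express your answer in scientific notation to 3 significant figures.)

[H⁺] = 10^(−pH) = 10^(−3.51) = 3.090e-04 M. For HA ⇌ H⁺ + A⁻, Ka = [H⁺][A⁻]/[HA] = [H⁺]² / ([HA]₀ − [H⁺]) = (3.090e-04)² / (0.259 − 3.090e-04) = 3.69e-07.

K_a = 3.69e-07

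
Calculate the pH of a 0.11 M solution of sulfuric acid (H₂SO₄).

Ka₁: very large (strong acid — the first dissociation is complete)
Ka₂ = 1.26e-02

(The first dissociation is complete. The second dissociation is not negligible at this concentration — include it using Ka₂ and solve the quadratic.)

First dissociation is complete: [H⁺]₀ = [HSO₄⁻]₀ = C = 0.11 M. Second dissociation HSO₄⁻ ⇌ H⁺ + SO₄²⁻: let x = [SO₄²⁻]. Ka₂ = (C + x)·x / (C − x) = 1.26e-02 → x² + (C + Ka₂)·x − Ka₂·C = 0 → x² + 0.12260·x − 1.386e-03 = 0. x = (−0.12260 + √(0.12260² + 4 × 1.386e-03)) / 2 = 1.0420e-02 M. [H⁺] = C + x = 0.11 + 1.0420e-02 = 1.2042e-01 M. pH = -log(1.2042e-01) = 0.92.

pH = 0.92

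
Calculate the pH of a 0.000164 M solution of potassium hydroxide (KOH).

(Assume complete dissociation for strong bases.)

[OH⁻] = 0.000164 M for strong base. pOH = -log[OH⁻] = 3.79, pH = 14 - pOH

pH = 10.21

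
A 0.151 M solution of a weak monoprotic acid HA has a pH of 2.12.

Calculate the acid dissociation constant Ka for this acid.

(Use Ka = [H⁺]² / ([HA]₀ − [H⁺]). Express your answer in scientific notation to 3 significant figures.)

[H⁺] = 10^(−pH) = 10^(−2.12) = 7.586e-03 M. For HA ⇌ H⁺ + A⁻, Ka = [H⁺][A⁻]/[HA] = [H⁺]² / ([HA]₀ − [H⁺]) = (7.586e-03)² / (0.151 − 7.586e-03) = 4.01e-04.

K_a = 4.01e-04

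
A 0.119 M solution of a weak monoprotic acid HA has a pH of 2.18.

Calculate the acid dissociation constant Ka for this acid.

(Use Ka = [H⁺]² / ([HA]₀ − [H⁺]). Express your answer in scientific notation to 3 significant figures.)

[H⁺] = 10^(−pH) = 10^(−2.18) = 6.607e-03 M. For HA ⇌ H⁺ + A⁻, Ka = [H⁺][A⁻]/[HA] = [H⁺]² / ([HA]₀ − [H⁺]) = (6.607e-03)² / (0.119 − 6.607e-03) = 3.88e-04.

K_a = 3.88e-04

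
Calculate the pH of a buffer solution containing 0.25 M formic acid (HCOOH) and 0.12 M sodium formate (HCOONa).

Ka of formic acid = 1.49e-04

pKa = -log(1.49e-04) = 3.83. pH = pKa + log([A⁻]/[HA]) = 3.83 + log(0.12/0.25)

pH = 3.51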